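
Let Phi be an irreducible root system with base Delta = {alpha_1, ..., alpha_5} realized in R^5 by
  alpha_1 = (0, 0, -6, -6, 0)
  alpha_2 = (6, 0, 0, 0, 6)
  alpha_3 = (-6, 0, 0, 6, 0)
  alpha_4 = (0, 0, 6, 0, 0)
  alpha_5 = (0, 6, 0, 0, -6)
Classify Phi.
B_5 (so(11))

Compute the Cartan integers a_ij = 2(alpha_i, alpha_j)/(alpha_j, alpha_j); the resulting 5x5 Cartan matrix is
[[2, 0, -1, -2, 0], [0, 2, -1, 0, -1], [-1, -1, 2, 0, 0], [-1, 0, 0, 2, 0], [0, -1, 0, 0, 2]].
The roots have two lengths (squared-length ratio 2:1); the short ones are alpha_{4}. The associated Dynkin diagram is a chain of 5 nodes with a double edge at one end; the terminal node there is the unique short simple root (B_5), so the type is B_5 (the algebra so(11)).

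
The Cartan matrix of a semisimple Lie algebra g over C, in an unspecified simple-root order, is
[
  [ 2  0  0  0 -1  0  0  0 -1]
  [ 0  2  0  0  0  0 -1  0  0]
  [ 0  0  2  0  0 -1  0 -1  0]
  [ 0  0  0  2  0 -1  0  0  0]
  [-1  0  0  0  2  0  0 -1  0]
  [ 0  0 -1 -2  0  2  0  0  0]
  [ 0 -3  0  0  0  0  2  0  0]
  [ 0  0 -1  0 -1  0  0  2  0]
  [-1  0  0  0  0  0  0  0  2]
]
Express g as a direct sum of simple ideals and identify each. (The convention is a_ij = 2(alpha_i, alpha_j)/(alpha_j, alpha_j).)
B_7 (so(15)) ⊕ G_2

The diagram associated to this matrix has two connected components: the simple roots {alpha_1, alpha_3, alpha_4, alpha_5, alpha_6, alpha_8, alpha_9} form a chain of 7 nodes with a double edge at one end; the terminal node there is the unique short simple root (B_7), and {alpha_2, alpha_7} form two nodes joined by a triple edge (G_2). A semisimple Lie algebra decomposes uniquely as the direct sum of simple ideals, one per connected component of its Dynkin diagram, so g ≅ B_7 ⊕ G_2 (dimension 105 + 14 = 119).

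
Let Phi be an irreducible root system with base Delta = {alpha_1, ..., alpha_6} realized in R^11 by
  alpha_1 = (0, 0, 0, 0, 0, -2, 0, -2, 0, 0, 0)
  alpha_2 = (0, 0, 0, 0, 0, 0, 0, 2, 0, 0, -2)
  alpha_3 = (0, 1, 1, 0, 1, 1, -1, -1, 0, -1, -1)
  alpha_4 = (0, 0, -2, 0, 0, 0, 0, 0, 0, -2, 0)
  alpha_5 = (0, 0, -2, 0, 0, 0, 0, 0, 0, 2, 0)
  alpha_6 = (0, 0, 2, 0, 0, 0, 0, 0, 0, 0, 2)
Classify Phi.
E6

Compute the Cartan integers a_ij = 2(alpha_i, alpha_j)/(alpha_j, alpha_j); the resulting 6x6 Cartan matrix is
[[2, -1, 0, 0, 0, 0], [-1, 2, 0, 0, 0, -1], [0, 0, 2, 0, -1, 0], [0, 0, 0, 2, 0, -1], [0, 0, -1, 0, 2, -1], [0, -1, 0, -1, -1, 2]].
All simple roots have the same length, so the diagram is simply laced. The associated Dynkin diagram is a chain of 5 nodes with one extra node attached to the third node from one end (E_6), so the type is E_6.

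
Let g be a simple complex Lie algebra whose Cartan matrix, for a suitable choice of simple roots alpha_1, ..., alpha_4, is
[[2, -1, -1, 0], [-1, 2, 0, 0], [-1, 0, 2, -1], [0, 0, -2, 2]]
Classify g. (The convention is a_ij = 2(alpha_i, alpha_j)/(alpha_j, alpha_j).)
C_4 (sp(8))

The matrix has rank 4 with 2's on the diagonal. Reading the off-diagonal entries as Dynkin edges (a single edge where a_ij = a_ji = -1; a double or triple edge where a_ij * a_ji = 2 or 3), the diagram is a chain of 4 nodes with a double edge at one end; the terminal node there is the unique long simple root (C_4). One simple-root ordering that puts it in standard form is (alpha_2, alpha_1, alpha_3, alpha_4). So the algebra is type C_4, i.e. sp(8).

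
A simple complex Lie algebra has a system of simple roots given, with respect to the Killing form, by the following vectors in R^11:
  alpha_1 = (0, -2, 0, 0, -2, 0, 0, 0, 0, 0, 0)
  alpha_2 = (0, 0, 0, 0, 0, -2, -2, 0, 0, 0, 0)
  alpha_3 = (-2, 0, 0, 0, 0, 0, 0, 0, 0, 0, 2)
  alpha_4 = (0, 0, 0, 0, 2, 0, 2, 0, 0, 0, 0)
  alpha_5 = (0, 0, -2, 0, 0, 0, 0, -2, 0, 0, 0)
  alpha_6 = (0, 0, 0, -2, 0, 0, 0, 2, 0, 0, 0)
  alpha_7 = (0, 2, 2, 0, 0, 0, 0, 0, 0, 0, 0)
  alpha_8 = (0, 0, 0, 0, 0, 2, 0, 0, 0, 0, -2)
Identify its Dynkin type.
type A_8

Compute the Cartan integers a_ij = 2(alpha_i, alpha_j)/(alpha_j, alpha_j); the resulting 8x8 Cartan matrix is
[[2, 0, 0, -1, 0, 0, -1, 0], [0, 2, 0, -1, 0, 0, 0, -1], [0, 0, 2, 0, 0, 0, 0, -1], [-1, -1, 0, 2, 0, 0, 0, 0], [0, 0, 0, 0, 2, -1, -1, 0], [0, 0, 0, 0, -1, 2, 0, 0], [-1, 0, 0, 0, -1, 0, 2, 0], [0, -1, -1, 0, 0, 0, 0, 2]].
All simple roots have the same length, so the diagram is simply laced. The associated Dynkin diagram is a chain of 8 nodes with single edges (A_8), so the type is A_8 (the algebra sl(9)).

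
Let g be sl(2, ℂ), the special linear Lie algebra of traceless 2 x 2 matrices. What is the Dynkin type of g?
A_1

This is sl(2), which has dimension 2^2 - 1 = 3 and rank 2 - 1 = 1 (a Cartan subalgebra is the diagonal traceless matrices). In the classification of classical Lie algebras, the special linear algebra sl(n+1) has type A_n; here n = 1, so the Dynkin diagram is a chain of 1 nodes with single edges (A_1). Hence the type is A_1.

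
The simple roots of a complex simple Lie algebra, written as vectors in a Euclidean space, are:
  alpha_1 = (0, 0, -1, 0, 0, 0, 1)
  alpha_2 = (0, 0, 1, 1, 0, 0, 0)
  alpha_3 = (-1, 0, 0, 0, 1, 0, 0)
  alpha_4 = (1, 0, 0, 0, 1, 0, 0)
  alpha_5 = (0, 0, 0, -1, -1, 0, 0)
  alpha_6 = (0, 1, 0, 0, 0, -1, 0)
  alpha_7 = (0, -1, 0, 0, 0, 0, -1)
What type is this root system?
D_7

Compute the Cartan integers a_ij = 2(alpha_i, alpha_j)/(alpha_j, alpha_j); the resulting 7x7 Cartan matrix is
[[2, -1, 0, 0, 0, 0, -1], [-1, 2, 0, 0, -1, 0, 0], [0, 0, 2, 0, -1, 0, 0], [0, 0, 0, 2, -1, 0, 0], [0, -1, -1, -1, 2, 0, 0], [0, 0, 0, 0, 0, 2, -1], [-1, 0, 0, 0, 0, -1, 2]].
All simple roots have the same length, so the diagram is simply laced. The associated Dynkin diagram is a chain of 5 nodes with a fork of two nodes at one end (D_7), so the type is D_7 (the algebra so(14)).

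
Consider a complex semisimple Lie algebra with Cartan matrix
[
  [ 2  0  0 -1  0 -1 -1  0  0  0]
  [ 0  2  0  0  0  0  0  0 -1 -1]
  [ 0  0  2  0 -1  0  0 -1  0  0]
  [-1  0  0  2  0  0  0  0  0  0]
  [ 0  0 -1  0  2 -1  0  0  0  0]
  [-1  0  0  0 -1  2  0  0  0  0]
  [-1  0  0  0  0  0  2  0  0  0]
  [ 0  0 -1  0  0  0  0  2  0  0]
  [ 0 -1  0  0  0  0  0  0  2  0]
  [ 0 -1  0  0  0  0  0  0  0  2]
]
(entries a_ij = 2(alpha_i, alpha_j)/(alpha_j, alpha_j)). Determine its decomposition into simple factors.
The diagram associated to this matrix has two connected components: the simple roots {alpha_2, alpha_9, alpha_10} form a chain of 3 nodes with single edges (A_3), and {alpha_1, alpha_3, alpha_4, alpha_5, alpha_6, alpha_7, alpha_8} form a chain of 5 nodes with a fork of two nodes at one end (D_7). A semisimple Lie algebra decomposes uniquely as the direct sum of simple ideals, one per connected component of its Dynkin diagram, so g ≅ A_3 ⊕ D_7 (dimension 15 + 91 = 106).

type A_3 + type D_7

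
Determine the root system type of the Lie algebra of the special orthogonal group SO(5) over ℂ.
This is so(5) with 5 odd, which has dimension 5(5-1)/2 = 10 and rank (5-1)/2 = 2. In the classification of classical Lie algebras, the orthogonal algebra so(2n+1) in an odd number of variables has type B_n; here n = 2, so the Dynkin diagram is a chain of 2 nodes with a double edge at one end; the terminal node there is the unique short simple root (B_2). Hence the type is B_2.

type B_2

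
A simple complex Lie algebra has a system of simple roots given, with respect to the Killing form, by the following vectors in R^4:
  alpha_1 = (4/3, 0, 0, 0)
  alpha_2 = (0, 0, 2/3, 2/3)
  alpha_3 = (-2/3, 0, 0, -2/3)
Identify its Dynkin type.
type C_3

Compute the Cartan integers a_ij = 2(alpha_i, alpha_j)/(alpha_j, alpha_j); the resulting 3x3 Cartan matrix is
[[2, 0, -2], [0, 2, -1], [-1, -1, 2]].
The roots have two lengths (squared-length ratio 2:1); the short ones are alpha_{2,3}. The associated Dynkin diagram is a chain of 3 nodes with a double edge at one end; the terminal node there is the unique long simple root (C_3), so the type is C_3 (the algebra sp(6)).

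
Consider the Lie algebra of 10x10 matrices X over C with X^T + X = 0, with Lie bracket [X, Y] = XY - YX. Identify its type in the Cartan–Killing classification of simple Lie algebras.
This is so(10) with 10 even, which has dimension 10(10-1)/2 = 45 and rank 10/2 = 5. In the classification of classical Lie algebras, the orthogonal algebra so(2n) in an even number of variables has type D_n; here n = 5, so the Dynkin diagram is a chain of 3 nodes with a fork of two nodes at one end (D_5). Hence the type is D_5.

D_5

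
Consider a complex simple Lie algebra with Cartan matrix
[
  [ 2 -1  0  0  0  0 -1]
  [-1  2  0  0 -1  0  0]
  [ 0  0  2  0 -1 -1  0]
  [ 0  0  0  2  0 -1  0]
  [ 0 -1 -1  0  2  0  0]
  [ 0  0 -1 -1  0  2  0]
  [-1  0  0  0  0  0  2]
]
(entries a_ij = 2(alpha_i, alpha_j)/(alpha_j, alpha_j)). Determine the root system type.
The matrix has rank 7 with 2's on the diagonal. Reading the off-diagonal entries as Dynkin edges (a single edge where a_ij = a_ji = -1; a double or triple edge where a_ij * a_ji = 2 or 3), the diagram is a chain of 7 nodes with single edges (A_7). One simple-root ordering that puts it in standard form is (alpha_7, alpha_1, alpha_2, alpha_5, alpha_3, alpha_6, alpha_4). So the algebra is type A_7, i.e. sl(8).

type A_7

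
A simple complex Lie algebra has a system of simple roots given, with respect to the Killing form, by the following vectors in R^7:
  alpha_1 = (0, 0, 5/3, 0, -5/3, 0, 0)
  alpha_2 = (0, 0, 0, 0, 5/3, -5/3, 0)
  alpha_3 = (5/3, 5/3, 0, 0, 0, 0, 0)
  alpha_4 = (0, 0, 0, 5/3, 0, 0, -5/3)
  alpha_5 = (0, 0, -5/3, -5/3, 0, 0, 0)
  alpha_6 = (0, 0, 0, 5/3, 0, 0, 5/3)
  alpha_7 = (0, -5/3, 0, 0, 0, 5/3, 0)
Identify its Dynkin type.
Compute the Cartan integers a_ij = 2(alpha_i, alpha_j)/(alpha_j, alpha_j); the resulting 7x7 Cartan matrix is
[[2, -1, 0, 0, -1, 0, 0], [-1, 2, 0, 0, 0, 0, -1], [0, 0, 2, 0, 0, 0, -1], [0, 0, 0, 2, -1, 0, 0], [-1, 0, 0, -1, 2, -1, 0], [0, 0, 0, 0, -1, 2, 0], [0, -1, -1, 0, 0, 0, 2]].
All simple roots have the same length, so the diagram is simply laced. The associated Dynkin diagram is a chain of 5 nodes with a fork of two nodes at one end (D_7), so the type is D_7 (the algebra so(14)).

D7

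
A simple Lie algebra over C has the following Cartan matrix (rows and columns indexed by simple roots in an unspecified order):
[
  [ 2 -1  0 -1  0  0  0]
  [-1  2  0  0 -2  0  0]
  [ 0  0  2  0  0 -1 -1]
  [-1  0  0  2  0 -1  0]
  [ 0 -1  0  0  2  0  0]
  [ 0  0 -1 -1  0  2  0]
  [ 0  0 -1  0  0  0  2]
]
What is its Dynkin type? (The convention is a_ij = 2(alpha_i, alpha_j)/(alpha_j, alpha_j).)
B_7

The matrix has rank 7 with 2's on the diagonal. Reading the off-diagonal entries as Dynkin edges (a single edge where a_ij = a_ji = -1; a double or triple edge where a_ij * a_ji = 2 or 3), the diagram is a chain of 7 nodes with a double edge at one end; the terminal node there is the unique short simple root (B_7). One simple-root ordering that puts it in standard form is (alpha_7, alpha_3, alpha_6, alpha_4, alpha_1, alpha_2, alpha_5). So the algebra is type B_7, i.e. so(15).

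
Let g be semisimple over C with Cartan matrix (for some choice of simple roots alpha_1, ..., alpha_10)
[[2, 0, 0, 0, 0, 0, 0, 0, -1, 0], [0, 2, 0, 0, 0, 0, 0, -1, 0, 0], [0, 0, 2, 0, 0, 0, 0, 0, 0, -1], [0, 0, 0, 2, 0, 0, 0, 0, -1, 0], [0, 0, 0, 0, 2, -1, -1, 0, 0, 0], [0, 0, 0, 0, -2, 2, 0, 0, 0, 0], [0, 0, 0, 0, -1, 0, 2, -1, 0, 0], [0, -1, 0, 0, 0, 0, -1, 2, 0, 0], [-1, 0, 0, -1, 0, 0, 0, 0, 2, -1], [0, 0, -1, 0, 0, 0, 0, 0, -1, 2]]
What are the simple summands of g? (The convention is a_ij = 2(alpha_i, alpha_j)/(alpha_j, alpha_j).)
The diagram associated to this matrix has two connected components: the simple roots {alpha_2, alpha_5, alpha_6, alpha_7, alpha_8} form a chain of 5 nodes with a double edge at one end; the terminal node there is the unique long simple root (C_5), and {alpha_1, alpha_3, alpha_4, alpha_9, alpha_10} form a chain of 3 nodes with a fork of two nodes at one end (D_5). A semisimple Lie algebra decomposes uniquely as the direct sum of simple ideals, one per connected component of its Dynkin diagram, so g ≅ C_5 ⊕ D_5 (dimension 55 + 45 = 100).

type C_5 + type D_5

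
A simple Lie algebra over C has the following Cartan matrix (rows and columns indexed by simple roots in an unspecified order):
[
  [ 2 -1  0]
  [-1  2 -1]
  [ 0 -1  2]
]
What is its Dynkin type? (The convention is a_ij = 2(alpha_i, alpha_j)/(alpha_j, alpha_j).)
The matrix has rank 3 with 2's on the diagonal. Reading the off-diagonal entries as Dynkin edges (a single edge where a_ij = a_ji = -1; a double or triple edge where a_ij * a_ji = 2 or 3), the diagram is a chain of 3 nodes with single edges (A_3). One simple-root ordering that puts it in standard form is (alpha_3, alpha_2, alpha_1). So the algebra is type A_3, i.e. sl(4).

type A_3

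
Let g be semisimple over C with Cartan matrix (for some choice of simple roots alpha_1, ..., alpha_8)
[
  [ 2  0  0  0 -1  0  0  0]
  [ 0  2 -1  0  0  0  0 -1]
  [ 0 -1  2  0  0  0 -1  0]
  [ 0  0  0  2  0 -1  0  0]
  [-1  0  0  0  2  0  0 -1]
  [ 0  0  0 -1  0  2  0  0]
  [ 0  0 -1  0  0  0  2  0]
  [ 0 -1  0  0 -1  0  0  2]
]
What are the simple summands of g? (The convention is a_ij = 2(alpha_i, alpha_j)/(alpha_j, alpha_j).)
type A_2 + type A_6

The diagram associated to this matrix has two connected components: the simple roots {alpha_4, alpha_6} form a chain of 2 nodes with single edges (A_2), and {alpha_1, alpha_2, alpha_3, alpha_5, alpha_7, alpha_8} form a chain of 6 nodes with single edges (A_6). A semisimple Lie algebra decomposes uniquely as the direct sum of simple ideals, one per connected component of its Dynkin diagram, so g ≅ A_2 ⊕ A_6 (dimension 8 + 48 = 56).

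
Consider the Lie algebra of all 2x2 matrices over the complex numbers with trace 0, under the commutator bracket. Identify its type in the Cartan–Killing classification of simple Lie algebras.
type A_1

This is sl(2), which has dimension 2^2 - 1 = 3 and rank 2 - 1 = 1 (a Cartan subalgebra is the diagonal traceless matrices). In the classification of classical Lie algebras, the special linear algebra sl(n+1) has type A_n; here n = 1, so the Dynkin diagram is a chain of 1 nodes with single edges (A_1). Hence the type is A_1.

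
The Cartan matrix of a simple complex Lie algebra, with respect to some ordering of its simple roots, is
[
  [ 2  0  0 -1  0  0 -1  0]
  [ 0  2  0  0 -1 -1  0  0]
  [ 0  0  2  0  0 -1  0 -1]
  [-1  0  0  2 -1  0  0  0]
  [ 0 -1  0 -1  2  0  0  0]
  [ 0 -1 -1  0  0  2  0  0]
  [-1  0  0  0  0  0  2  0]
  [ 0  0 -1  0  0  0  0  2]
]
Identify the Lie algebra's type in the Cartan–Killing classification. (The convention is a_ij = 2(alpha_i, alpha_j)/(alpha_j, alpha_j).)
A_8

The matrix has rank 8 with 2's on the diagonal. Reading the off-diagonal entries as Dynkin edges (a single edge where a_ij = a_ji = -1; a double or triple edge where a_ij * a_ji = 2 or 3), the diagram is a chain of 8 nodes with single edges (A_8). One simple-root ordering that puts it in standard form is (alpha_7, alpha_1, alpha_4, alpha_5, alpha_2, alpha_6, alpha_3, alpha_8). So the algebra is type A_8, i.e. sl(9).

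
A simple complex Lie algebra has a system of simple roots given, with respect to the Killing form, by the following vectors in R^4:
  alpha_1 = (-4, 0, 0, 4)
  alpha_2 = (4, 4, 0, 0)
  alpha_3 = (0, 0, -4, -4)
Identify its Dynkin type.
A_3

Compute the Cartan integers a_ij = 2(alpha_i, alpha_j)/(alpha_j, alpha_j); the resulting 3x3 Cartan matrix is
[[2, -1, -1], [-1, 2, 0], [-1, 0, 2]].
All simple roots have the same length, so the diagram is simply laced. The associated Dynkin diagram is a chain of 3 nodes with single edges (A_3), so the type is A_3 (the algebra sl(4)).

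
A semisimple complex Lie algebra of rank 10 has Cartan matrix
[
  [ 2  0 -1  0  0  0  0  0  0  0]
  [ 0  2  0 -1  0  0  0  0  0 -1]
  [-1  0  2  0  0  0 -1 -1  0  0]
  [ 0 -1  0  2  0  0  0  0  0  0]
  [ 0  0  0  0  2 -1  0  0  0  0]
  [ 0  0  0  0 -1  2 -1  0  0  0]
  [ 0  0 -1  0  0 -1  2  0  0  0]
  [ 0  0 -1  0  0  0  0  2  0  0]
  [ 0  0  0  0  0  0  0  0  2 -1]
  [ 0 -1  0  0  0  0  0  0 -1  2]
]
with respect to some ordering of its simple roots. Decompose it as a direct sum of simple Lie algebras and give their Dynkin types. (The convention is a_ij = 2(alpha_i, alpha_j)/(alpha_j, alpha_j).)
The diagram associated to this matrix has two connected components: the simple roots {alpha_2, alpha_4, alpha_9, alpha_10} form a chain of 4 nodes with single edges (A_4), and {alpha_1, alpha_3, alpha_5, alpha_6, alpha_7, alpha_8} form a chain of 4 nodes with a fork of two nodes at one end (D_6). A semisimple Lie algebra decomposes uniquely as the direct sum of simple ideals, one per connected component of its Dynkin diagram, so g ≅ A_4 ⊕ D_6 (dimension 24 + 66 = 90).

type A_4 ⊕ type D_6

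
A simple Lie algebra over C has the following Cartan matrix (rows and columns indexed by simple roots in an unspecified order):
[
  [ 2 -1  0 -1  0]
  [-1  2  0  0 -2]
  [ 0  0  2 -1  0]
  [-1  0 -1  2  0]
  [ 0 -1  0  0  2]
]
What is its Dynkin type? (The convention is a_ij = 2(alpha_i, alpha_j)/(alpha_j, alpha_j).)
B_5 (so(11))

The matrix has rank 5 with 2's on the diagonal. Reading the off-diagonal entries as Dynkin edges (a single edge where a_ij = a_ji = -1; a double or triple edge where a_ij * a_ji = 2 or 3), the diagram is a chain of 5 nodes with a double edge at one end; the terminal node there is the unique short simple root (B_5). One simple-root ordering that puts it in standard form is (alpha_3, alpha_4, alpha_1, alpha_2, alpha_5). So the algebra is type B_5, i.e. so(11).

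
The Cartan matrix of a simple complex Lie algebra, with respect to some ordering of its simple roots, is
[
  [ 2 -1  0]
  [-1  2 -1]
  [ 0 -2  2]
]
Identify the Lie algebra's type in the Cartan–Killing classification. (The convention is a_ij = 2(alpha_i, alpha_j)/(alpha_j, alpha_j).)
The matrix has rank 3 with 2's on the diagonal. Reading the off-diagonal entries as Dynkin edges (a single edge where a_ij = a_ji = -1; a double or triple edge where a_ij * a_ji = 2 or 3), the diagram is a chain of 3 nodes with a double edge at one end; the terminal node there is the unique long simple root (C_3). One simple-root ordering that puts it in standard form is (alpha_1, alpha_2, alpha_3). So the algebra is type C_3, i.e. sp(6).

C3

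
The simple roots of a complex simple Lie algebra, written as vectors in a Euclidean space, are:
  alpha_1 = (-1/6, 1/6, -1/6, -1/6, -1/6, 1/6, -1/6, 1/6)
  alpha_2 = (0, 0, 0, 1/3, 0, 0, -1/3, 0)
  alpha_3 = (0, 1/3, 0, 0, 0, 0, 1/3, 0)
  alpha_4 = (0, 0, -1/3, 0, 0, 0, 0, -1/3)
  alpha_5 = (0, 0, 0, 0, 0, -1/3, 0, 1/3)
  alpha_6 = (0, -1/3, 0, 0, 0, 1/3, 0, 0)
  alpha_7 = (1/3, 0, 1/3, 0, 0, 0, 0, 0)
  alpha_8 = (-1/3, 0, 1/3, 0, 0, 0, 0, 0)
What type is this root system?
Compute the Cartan integers a_ij = 2(alpha_i, alpha_j)/(alpha_j, alpha_j); the resulting 8x8 Cartan matrix is
[[2, 0, 0, 0, 0, 0, -1, 0], [0, 2, -1, 0, 0, 0, 0, 0], [0, -1, 2, 0, 0, -1, 0, 0], [0, 0, 0, 2, -1, 0, -1, -1], [0, 0, 0, -1, 2, -1, 0, 0], [0, 0, -1, 0, -1, 2, 0, 0], [-1, 0, 0, -1, 0, 0, 2, 0], [0, 0, 0, -1, 0, 0, 0, 2]].
All simple roots have the same length, so the diagram is simply laced. The associated Dynkin diagram is a chain of 7 nodes with one extra node attached to the third node from one end (E_8), so the type is E_8.

E_8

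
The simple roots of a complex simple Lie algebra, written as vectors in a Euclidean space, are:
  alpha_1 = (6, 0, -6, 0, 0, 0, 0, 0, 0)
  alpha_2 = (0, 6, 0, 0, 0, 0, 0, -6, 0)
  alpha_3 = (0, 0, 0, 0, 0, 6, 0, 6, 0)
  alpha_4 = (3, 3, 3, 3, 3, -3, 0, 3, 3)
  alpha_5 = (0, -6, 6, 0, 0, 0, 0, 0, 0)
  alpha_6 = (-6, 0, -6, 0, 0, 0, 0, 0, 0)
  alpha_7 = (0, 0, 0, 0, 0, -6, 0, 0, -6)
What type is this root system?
Compute the Cartan integers a_ij = 2(alpha_i, alpha_j)/(alpha_j, alpha_j); the resulting 7x7 Cartan matrix is
[[2, 0, 0, 0, -1, 0, 0], [0, 2, -1, 0, -1, 0, 0], [0, -1, 2, 0, 0, 0, -1], [0, 0, 0, 2, 0, -1, 0], [-1, -1, 0, 0, 2, -1, 0], [0, 0, 0, -1, -1, 2, 0], [0, 0, -1, 0, 0, 0, 2]].
All simple roots have the same length, so the diagram is simply laced. The associated Dynkin diagram is a chain of 6 nodes with one extra node attached to the third node from one end (E_7), so the type is E_7.

E_7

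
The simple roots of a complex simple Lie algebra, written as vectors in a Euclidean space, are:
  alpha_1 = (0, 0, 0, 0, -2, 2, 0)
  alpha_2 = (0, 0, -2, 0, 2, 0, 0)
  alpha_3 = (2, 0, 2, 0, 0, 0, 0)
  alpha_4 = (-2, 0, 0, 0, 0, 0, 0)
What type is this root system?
B4

Compute the Cartan integers a_ij = 2(alpha_i, alpha_j)/(alpha_j, alpha_j); the resulting 4x4 Cartan matrix is
[[2, -1, 0, 0], [-1, 2, -1, 0], [0, -1, 2, -2], [0, 0, -1, 2]].
The roots have two lengths (squared-length ratio 2:1); the short ones are alpha_{4}. The associated Dynkin diagram is a chain of 4 nodes with a double edge at one end; the terminal node there is the unique short simple root (B_4), so the type is B_4 (the algebra so(9)).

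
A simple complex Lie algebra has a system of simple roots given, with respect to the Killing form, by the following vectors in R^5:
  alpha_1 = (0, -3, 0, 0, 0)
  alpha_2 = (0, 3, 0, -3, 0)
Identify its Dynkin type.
B2

Compute the Cartan integers a_ij = 2(alpha_i, alpha_j)/(alpha_j, alpha_j); the resulting 2x2 Cartan matrix is
[[2, -1], [-2, 2]].
The roots have two lengths (squared-length ratio 2:1); the short ones are alpha_{1}. The associated Dynkin diagram is a chain of 2 nodes with a double edge at one end; the terminal node there is the unique short simple root (B_2), so the type is B_2 (the algebra so(5)).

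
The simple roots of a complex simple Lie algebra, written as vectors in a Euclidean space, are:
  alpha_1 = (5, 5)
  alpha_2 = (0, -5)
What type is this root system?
B2

Compute the Cartan integers a_ij = 2(alpha_i, alpha_j)/(alpha_j, alpha_j); the resulting 2x2 Cartan matrix is
[[2, -2], [-1, 2]].
The roots have two lengths (squared-length ratio 2:1); the short ones are alpha_{2}. The associated Dynkin diagram is a chain of 2 nodes with a double edge at one end; the terminal node there is the unique short simple root (B_2), so the type is B_2 (the algebra so(5)).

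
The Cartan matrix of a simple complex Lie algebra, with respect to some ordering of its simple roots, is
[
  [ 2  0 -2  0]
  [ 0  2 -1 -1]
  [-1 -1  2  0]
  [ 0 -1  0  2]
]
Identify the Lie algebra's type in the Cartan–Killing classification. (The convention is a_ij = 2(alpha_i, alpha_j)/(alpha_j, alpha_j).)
The matrix has rank 4 with 2's on the diagonal. Reading the off-diagonal entries as Dynkin edges (a single edge where a_ij = a_ji = -1; a double or triple edge where a_ij * a_ji = 2 or 3), the diagram is a chain of 4 nodes with a double edge at one end; the terminal node there is the unique long simple root (C_4). One simple-root ordering that puts it in standard form is (alpha_4, alpha_2, alpha_3, alpha_1). So the algebra is type C_4, i.e. sp(8).

type C_4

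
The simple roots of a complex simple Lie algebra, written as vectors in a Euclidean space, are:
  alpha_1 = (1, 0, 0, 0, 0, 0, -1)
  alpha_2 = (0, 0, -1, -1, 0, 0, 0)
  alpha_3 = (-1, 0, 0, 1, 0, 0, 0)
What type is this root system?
Compute the Cartan integers a_ij = 2(alpha_i, alpha_j)/(alpha_j, alpha_j); the resulting 3x3 Cartan matrix is
[[2, 0, -1], [0, 2, -1], [-1, -1, 2]].
All simple roots have the same length, so the diagram is simply laced. The associated Dynkin diagram is a chain of 3 nodes with single edges (A_3), so the type is A_3 (the algebra sl(4)).

A3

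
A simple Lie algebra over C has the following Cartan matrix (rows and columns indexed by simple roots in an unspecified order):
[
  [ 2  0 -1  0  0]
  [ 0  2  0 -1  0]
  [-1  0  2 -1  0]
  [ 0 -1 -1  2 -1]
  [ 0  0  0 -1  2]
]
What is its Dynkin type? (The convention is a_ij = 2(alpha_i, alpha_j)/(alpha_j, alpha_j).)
D5

The matrix has rank 5 with 2's on the diagonal. Reading the off-diagonal entries as Dynkin edges (a single edge where a_ij = a_ji = -1; a double or triple edge where a_ij * a_ji = 2 or 3), the diagram is a chain of 3 nodes with a fork of two nodes at one end (D_5). One simple-root ordering that puts it in standard form is (alpha_1, alpha_3, alpha_4, alpha_5, alpha_2). So the algebra is type D_5, i.e. so(10).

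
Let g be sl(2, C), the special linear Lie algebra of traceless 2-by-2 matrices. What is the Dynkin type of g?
This is sl(2), which has dimension 2^2 - 1 = 3 and rank 2 - 1 = 1 (a Cartan subalgebra is the diagonal traceless matrices). In the classification of classical Lie algebras, the special linear algebra sl(n+1) has type A_n; here n = 1, so the Dynkin diagram is a chain of 1 nodes with single edges (A_1). Hence the type is A_1.

A_1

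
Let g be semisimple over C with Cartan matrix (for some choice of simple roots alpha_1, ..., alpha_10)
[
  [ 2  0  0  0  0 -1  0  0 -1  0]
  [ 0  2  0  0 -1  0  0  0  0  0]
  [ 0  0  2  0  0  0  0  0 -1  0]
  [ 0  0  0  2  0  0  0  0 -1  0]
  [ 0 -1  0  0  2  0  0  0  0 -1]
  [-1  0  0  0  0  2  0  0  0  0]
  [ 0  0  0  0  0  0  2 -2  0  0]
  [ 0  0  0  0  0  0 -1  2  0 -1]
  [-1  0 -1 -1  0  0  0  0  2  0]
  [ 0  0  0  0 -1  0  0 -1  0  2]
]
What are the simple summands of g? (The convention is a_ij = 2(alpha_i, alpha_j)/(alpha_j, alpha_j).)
C_5 + D_5

The diagram associated to this matrix has two connected components: the simple roots {alpha_2, alpha_5, alpha_7, alpha_8, alpha_10} form a chain of 5 nodes with a double edge at one end; the terminal node there is the unique long simple root (C_5), and {alpha_1, alpha_3, alpha_4, alpha_6, alpha_9} form a chain of 3 nodes with a fork of two nodes at one end (D_5). A semisimple Lie algebra decomposes uniquely as the direct sum of simple ideals, one per connected component of its Dynkin diagram, so g ≅ C_5 ⊕ D_5 (dimension 55 + 45 = 100).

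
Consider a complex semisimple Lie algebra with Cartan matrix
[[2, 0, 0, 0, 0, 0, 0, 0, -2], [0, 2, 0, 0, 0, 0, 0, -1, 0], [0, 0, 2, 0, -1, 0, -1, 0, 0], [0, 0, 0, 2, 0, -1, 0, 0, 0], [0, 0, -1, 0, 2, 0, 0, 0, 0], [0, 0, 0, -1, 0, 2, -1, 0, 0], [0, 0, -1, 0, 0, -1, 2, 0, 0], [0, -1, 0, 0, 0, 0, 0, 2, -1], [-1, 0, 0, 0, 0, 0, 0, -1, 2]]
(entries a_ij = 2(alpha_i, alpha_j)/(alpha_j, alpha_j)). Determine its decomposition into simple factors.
The diagram associated to this matrix has two connected components: the simple roots {alpha_3, alpha_4, alpha_5, alpha_6, alpha_7} form a chain of 5 nodes with single edges (A_5), and {alpha_1, alpha_2, alpha_8, alpha_9} form a chain of 4 nodes with a double edge at one end; the terminal node there is the unique long simple root (C_4). A semisimple Lie algebra decomposes uniquely as the direct sum of simple ideals, one per connected component of its Dynkin diagram, so g ≅ A_5 ⊕ C_4 (dimension 35 + 36 = 71).

type A_5 + type C_4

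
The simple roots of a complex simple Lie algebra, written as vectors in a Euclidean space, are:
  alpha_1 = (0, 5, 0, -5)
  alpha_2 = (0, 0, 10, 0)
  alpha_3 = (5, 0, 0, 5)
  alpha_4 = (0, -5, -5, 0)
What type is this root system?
Compute the Cartan integers a_ij = 2(alpha_i, alpha_j)/(alpha_j, alpha_j); the resulting 4x4 Cartan matrix is
[[2, 0, -1, -1], [0, 2, 0, -2], [-1, 0, 2, 0], [-1, -1, 0, 2]].
The roots have two lengths (squared-length ratio 2:1); the short ones are alpha_{1,3,4}. The associated Dynkin diagram is a chain of 4 nodes with a double edge at one end; the terminal node there is the unique long simple root (C_4), so the type is C_4 (the algebra sp(8)).

C_4 (sp(8))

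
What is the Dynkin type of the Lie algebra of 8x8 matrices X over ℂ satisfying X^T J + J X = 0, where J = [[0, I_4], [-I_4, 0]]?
This is sp(8), which has dimension 8(8+1)/2 = 36 and rank 8/2 = 4. In the classification of classical Lie algebras, the symplectic algebra sp(2n) has type C_n; here n = 4, so the Dynkin diagram is a chain of 4 nodes with a double edge at one end; the terminal node there is the unique long simple root (C_4). Hence the type is C_4.

C4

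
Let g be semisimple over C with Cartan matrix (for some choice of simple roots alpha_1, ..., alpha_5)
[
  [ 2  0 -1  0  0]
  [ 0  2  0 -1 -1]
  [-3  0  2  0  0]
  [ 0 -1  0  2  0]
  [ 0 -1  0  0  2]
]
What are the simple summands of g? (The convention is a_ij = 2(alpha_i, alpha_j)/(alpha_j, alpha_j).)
The diagram associated to this matrix has two connected components: the simple roots {alpha_2, alpha_4, alpha_5} form a chain of 3 nodes with single edges (A_3), and {alpha_1, alpha_3} form two nodes joined by a triple edge (G_2). A semisimple Lie algebra decomposes uniquely as the direct sum of simple ideals, one per connected component of its Dynkin diagram, so g ≅ A_3 ⊕ G_2 (dimension 15 + 14 = 29).

type A_3 ⊕ type G_2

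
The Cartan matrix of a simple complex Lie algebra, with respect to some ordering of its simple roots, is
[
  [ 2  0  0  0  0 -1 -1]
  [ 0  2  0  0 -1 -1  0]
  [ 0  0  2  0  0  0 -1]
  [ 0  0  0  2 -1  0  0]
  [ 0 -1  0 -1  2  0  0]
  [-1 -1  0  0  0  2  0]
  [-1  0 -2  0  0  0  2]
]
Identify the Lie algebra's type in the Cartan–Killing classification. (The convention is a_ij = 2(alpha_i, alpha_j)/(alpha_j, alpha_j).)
B_7 (so(15))

The matrix has rank 7 with 2's on the diagonal. Reading the off-diagonal entries as Dynkin edges (a single edge where a_ij = a_ji = -1; a double or triple edge where a_ij * a_ji = 2 or 3), the diagram is a chain of 7 nodes with a double edge at one end; the terminal node there is the unique short simple root (B_7). One simple-root ordering that puts it in standard form is (alpha_4, alpha_5, alpha_2, alpha_6, alpha_1, alpha_7, alpha_3). So the algebra is type B_7, i.e. so(15).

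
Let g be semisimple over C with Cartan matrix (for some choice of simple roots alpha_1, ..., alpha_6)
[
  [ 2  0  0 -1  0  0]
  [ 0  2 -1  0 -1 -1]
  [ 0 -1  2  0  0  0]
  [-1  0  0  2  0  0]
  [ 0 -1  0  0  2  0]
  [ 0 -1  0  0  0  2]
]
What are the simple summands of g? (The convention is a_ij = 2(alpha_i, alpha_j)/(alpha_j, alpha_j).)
The diagram associated to this matrix has two connected components: the simple roots {alpha_1, alpha_4} form a chain of 2 nodes with single edges (A_2), and {alpha_2, alpha_3, alpha_5, alpha_6} form a chain of 2 nodes with a fork of two nodes at one end (D_4). A semisimple Lie algebra decomposes uniquely as the direct sum of simple ideals, one per connected component of its Dynkin diagram, so g ≅ A_2 ⊕ D_4 (dimension 8 + 28 = 36).

A2 + D4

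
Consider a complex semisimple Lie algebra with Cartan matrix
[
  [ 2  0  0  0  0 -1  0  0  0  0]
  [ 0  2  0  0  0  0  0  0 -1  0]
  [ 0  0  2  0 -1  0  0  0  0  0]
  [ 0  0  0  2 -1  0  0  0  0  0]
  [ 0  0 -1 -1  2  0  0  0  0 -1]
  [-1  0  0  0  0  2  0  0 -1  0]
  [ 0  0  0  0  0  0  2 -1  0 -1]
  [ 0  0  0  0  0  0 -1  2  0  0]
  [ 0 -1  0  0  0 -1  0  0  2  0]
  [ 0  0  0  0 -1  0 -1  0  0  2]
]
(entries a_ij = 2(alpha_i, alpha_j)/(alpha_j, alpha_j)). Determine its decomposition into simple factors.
A_4 ⊕ D_6

The diagram associated to this matrix has two connected components: the simple roots {alpha_1, alpha_2, alpha_6, alpha_9} form a chain of 4 nodes with single edges (A_4), and {alpha_3, alpha_4, alpha_5, alpha_7, alpha_8, alpha_10} form a chain of 4 nodes with a fork of two nodes at one end (D_6). A semisimple Lie algebra decomposes uniquely as the direct sum of simple ideals, one per connected component of its Dynkin diagram, so g ≅ A_4 ⊕ D_6 (dimension 24 + 66 = 90).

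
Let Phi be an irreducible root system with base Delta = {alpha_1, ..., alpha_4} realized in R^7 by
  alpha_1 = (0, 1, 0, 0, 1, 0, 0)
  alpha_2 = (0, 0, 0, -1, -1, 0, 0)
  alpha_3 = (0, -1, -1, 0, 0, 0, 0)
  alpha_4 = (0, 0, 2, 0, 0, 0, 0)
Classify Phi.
C4

Compute the Cartan integers a_ij = 2(alpha_i, alpha_j)/(alpha_j, alpha_j); the resulting 4x4 Cartan matrix is
[[2, -1, -1, 0], [-1, 2, 0, 0], [-1, 0, 2, -1], [0, 0, -2, 2]].
The roots have two lengths (squared-length ratio 2:1); the short ones are alpha_{1,2,3}. The associated Dynkin diagram is a chain of 4 nodes with a double edge at one end; the terminal node there is the unique long simple root (C_4), so the type is C_4 (the algebra sp(8)).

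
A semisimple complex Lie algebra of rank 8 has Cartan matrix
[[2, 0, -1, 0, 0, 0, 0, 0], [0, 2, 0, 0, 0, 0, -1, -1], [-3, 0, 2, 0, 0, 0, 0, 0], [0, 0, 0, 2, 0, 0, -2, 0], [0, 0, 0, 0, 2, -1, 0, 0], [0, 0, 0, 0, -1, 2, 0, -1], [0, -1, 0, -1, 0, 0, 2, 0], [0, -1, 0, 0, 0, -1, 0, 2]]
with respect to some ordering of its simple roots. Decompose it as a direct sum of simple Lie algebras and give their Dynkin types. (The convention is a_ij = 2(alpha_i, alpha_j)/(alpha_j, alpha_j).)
The diagram associated to this matrix has two connected components: the simple roots {alpha_2, alpha_4, alpha_5, alpha_6, alpha_7, alpha_8} form a chain of 6 nodes with a double edge at one end; the terminal node there is the unique long simple root (C_6), and {alpha_1, alpha_3} form two nodes joined by a triple edge (G_2). A semisimple Lie algebra decomposes uniquely as the direct sum of simple ideals, one per connected component of its Dynkin diagram, so g ≅ C_6 ⊕ G_2 (dimension 78 + 14 = 92).

type C_6 ⊕ type G_2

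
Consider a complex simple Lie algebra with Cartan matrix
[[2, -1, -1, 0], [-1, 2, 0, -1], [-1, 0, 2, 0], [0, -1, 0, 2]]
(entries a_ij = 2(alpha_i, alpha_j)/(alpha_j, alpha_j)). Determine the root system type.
The matrix has rank 4 with 2's on the diagonal. Reading the off-diagonal entries as Dynkin edges (a single edge where a_ij = a_ji = -1; a double or triple edge where a_ij * a_ji = 2 or 3), the diagram is a chain of 4 nodes with single edges (A_4). One simple-root ordering that puts it in standard form is (alpha_3, alpha_1, alpha_2, alpha_4). So the algebra is type A_4, i.e. sl(5).

A4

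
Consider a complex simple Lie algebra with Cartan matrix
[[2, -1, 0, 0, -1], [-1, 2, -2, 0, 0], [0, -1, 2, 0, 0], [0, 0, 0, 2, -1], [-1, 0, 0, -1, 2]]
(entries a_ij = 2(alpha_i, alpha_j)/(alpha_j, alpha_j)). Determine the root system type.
B_5 (so(11))

The matrix has rank 5 with 2's on the diagonal. Reading the off-diagonal entries as Dynkin edges (a single edge where a_ij = a_ji = -1; a double or triple edge where a_ij * a_ji = 2 or 3), the diagram is a chain of 5 nodes with a double edge at one end; the terminal node there is the unique short simple root (B_5). One simple-root ordering that puts it in standard form is (alpha_4, alpha_5, alpha_1, alpha_2, alpha_3). So the algebra is type B_5, i.e. so(11).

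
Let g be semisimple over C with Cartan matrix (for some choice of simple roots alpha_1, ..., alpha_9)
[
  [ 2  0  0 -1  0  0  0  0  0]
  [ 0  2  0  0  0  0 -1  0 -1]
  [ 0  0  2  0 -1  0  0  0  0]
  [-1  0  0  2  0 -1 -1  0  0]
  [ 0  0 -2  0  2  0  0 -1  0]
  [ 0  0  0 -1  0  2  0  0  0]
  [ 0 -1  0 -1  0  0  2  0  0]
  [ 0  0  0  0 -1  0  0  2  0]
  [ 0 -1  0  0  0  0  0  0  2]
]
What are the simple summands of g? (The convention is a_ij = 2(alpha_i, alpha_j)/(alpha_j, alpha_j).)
The diagram associated to this matrix has two connected components: the simple roots {alpha_3, alpha_5, alpha_8} form a chain of 3 nodes with a double edge at one end; the terminal node there is the unique short simple root (B_3), and {alpha_1, alpha_2, alpha_4, alpha_6, alpha_7, alpha_9} form a chain of 4 nodes with a fork of two nodes at one end (D_6). A semisimple Lie algebra decomposes uniquely as the direct sum of simple ideals, one per connected component of its Dynkin diagram, so g ≅ B_3 ⊕ D_6 (dimension 21 + 66 = 87).

B3 ⊕ D6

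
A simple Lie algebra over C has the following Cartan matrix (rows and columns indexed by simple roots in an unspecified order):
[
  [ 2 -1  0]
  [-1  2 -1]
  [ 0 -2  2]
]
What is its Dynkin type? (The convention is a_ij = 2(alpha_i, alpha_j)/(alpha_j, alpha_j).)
The matrix has rank 3 with 2's on the diagonal. Reading the off-diagonal entries as Dynkin edges (a single edge where a_ij = a_ji = -1; a double or triple edge where a_ij * a_ji = 2 or 3), the diagram is a chain of 3 nodes with a double edge at one end; the terminal node there is the unique long simple root (C_3). One simple-root ordering that puts it in standard form is (alpha_1, alpha_2, alpha_3). So the algebra is type C_3, i.e. sp(6).

C_3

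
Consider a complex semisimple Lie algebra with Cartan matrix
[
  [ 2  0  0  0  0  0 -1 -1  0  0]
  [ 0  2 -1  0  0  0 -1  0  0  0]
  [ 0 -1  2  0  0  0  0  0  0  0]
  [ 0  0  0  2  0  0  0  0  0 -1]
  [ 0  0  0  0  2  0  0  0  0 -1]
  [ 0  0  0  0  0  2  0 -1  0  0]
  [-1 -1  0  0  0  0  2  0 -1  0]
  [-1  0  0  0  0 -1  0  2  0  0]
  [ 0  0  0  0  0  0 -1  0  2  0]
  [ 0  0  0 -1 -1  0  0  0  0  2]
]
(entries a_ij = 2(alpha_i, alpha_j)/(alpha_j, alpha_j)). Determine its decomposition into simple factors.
The diagram associated to this matrix has two connected components: the simple roots {alpha_4, alpha_5, alpha_10} form a chain of 3 nodes with single edges (A_3), and {alpha_1, alpha_2, alpha_3, alpha_6, alpha_7, alpha_8, alpha_9} form a chain of 6 nodes with one extra node attached to the third node from one end (E_7). A semisimple Lie algebra decomposes uniquely as the direct sum of simple ideals, one per connected component of its Dynkin diagram, so g ≅ A_3 ⊕ E_7 (dimension 15 + 133 = 148).

A3 + E7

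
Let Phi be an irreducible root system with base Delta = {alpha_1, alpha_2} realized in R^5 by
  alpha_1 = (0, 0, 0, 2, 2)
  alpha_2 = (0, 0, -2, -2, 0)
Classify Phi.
A_2

Compute the Cartan integers a_ij = 2(alpha_i, alpha_j)/(alpha_j, alpha_j); the resulting 2x2 Cartan matrix is
[[2, -1], [-1, 2]].
All simple roots have the same length, so the diagram is simply laced. The associated Dynkin diagram is a chain of 2 nodes with single edges (A_2), so the type is A_2 (the algebra sl(3)).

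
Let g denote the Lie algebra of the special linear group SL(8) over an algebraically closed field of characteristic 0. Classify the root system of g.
This is sl(8), which has dimension 8^2 - 1 = 63 and rank 8 - 1 = 7 (a Cartan subalgebra is the diagonal traceless matrices). In the classification of classical Lie algebras, the special linear algebra sl(n+1) has type A_n; here n = 7, so the Dynkin diagram is a chain of 7 nodes with single edges (A_7). Hence the type is A_7.

A_7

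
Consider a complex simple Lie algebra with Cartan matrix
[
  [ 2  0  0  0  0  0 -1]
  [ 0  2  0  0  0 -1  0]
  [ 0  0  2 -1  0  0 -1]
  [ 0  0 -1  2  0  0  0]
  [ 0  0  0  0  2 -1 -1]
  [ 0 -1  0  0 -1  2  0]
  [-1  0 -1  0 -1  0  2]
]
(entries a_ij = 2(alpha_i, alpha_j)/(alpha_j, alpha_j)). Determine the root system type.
E7

The matrix has rank 7 with 2's on the diagonal. Reading the off-diagonal entries as Dynkin edges (a single edge where a_ij = a_ji = -1; a double or triple edge where a_ij * a_ji = 2 or 3), the diagram is a chain of 6 nodes with one extra node attached to the third node from one end (E_7). One simple-root ordering that puts it in standard form is (alpha_4, alpha_1, alpha_3, alpha_7, alpha_5, alpha_6, alpha_2). So the algebra is type E_7.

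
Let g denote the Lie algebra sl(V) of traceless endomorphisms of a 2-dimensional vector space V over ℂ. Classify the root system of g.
A1

This is sl(2), which has dimension 2^2 - 1 = 3 and rank 2 - 1 = 1 (a Cartan subalgebra is the diagonal traceless matrices). In the classification of classical Lie algebras, the special linear algebra sl(n+1) has type A_n; here n = 1, so the Dynkin diagram is a chain of 1 nodes with single edges (A_1). Hence the type is A_1.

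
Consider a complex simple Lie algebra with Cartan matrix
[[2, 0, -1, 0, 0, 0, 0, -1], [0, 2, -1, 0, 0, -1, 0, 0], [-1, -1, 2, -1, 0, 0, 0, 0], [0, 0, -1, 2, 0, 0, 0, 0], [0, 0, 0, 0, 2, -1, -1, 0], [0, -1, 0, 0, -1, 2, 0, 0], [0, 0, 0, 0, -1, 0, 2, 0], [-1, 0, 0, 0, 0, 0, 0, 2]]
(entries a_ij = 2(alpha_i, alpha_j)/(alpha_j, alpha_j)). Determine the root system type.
type E_8

The matrix has rank 8 with 2's on the diagonal. Reading the off-diagonal entries as Dynkin edges (a single edge where a_ij = a_ji = -1; a double or triple edge where a_ij * a_ji = 2 or 3), the diagram is a chain of 7 nodes with one extra node attached to the third node from one end (E_8). One simple-root ordering that puts it in standard form is (alpha_8, alpha_4, alpha_1, alpha_3, alpha_2, alpha_6, alpha_5, alpha_7). So the algebra is type E_8.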